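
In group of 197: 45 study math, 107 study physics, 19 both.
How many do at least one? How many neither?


|A∪B| = 45+107-19 = 133
Neither = 197-133 = 64

At least one: 133; Neither: 64


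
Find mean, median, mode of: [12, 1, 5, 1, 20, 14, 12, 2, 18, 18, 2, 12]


Sorted: [1, 1, 2, 2, 5, 12, 12, 12, 14, 18, 18, 20]
Mean = 117/12 = 39/4
Median = 12
Freq: {12: 3, 1: 2, 5: 1, 20: 1, 14: 1, 2: 2, 18: 2}
Mode: [12]

Mean=39/4, Median=12, Mode=12


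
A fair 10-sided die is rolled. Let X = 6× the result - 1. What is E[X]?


E[die] = (1+10)/2 = 11/2
E[X] = 6×11/2 - 1 = 32

E[X] = 32


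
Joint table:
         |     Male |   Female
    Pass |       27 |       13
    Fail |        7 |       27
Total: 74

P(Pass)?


P(Pass) = (27+13)/74 = 40/74 = 20/37

P(Pass) = 20/37 ≈ 54.05%


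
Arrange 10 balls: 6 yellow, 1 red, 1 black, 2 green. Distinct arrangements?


10!/(6!×1!×1!×2!) = 2520

2520


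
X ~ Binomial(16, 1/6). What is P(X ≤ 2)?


P(X ≤ 2) = Σ P(X=i) for i=0..2
P(X=0) = 152587890625/2821109907456
P(X=1) = 30517578125/176319369216
P(X=2) = 30517578125/117546246144
Sum = 152587890625/313456656384

P(X ≤ 2) = 152587890625/313456656384 ≈ 48.68%


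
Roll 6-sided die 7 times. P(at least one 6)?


P(no 6)^7 = (5/6)^7 = 78125/279936
P(≥1) = 1 - 78125/279936 = 201811/279936

P = 201811/279936 ≈ 72.09%


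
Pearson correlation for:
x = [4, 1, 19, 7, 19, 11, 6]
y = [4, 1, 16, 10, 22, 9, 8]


n=7, Σx=67, Σy=70, Σxy=956, Σx²=945, Σy²=1002
r = (7×956 - 67×70)/√((7×945 - 67²)(7×1002 - 70²))
= 2002/√(2126×2114) = 2002/√4494364 ≈ 2002/2119.9915 ≈ 0.9443

r ≈ 0.9443


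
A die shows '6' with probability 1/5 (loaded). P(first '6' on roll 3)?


Geometric: P(X=3) = (1-p)^(k-1)×p = (4/5)^2×1/5 = 16/125

P(X=3) = 16/125 ≈ 12.80%


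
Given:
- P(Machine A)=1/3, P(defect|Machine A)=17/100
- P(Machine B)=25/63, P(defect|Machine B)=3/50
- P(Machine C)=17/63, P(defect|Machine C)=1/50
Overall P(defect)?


P(B) = Σ P(B|Aᵢ)×P(Aᵢ)
  17/100×1/3 = 17/300
  3/50×25/63 = 1/42
  1/50×17/63 = 17/3150
Sum = 541/6300

P(defect) = 541/6300 ≈ 8.59%


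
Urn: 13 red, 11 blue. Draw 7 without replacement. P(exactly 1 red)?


Hypergeometric: C(13,1)×C(11,6)/C(24,7)
= 13×462/346104 = 91/5244

P(X=1) = 91/5244 ≈ 1.74%


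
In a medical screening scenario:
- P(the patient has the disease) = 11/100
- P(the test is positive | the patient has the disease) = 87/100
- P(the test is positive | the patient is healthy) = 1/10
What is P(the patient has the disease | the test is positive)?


Using Bayes' theorem:
P(A|B) = P(B|A)·P(A) / P(B)

P(the test is positive) = 87/100 × 11/100 + 1/10 × 89/100
= 957/10000 + 89/1000 = 1847/10000

P(the patient has the disease|the test is positive) = (957/10000) / (1847/10000) = 957/1847

P(the patient has the disease|the test is positive) = 957/1847 ≈ 51.81%


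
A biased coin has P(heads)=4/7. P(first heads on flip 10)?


Geometric: P(X=10) = (1-p)^(k-1)×p = (3/7)^9×4/7 = 78732/282475249

P(X=10) = 78732/282475249 ≈ 0.03%


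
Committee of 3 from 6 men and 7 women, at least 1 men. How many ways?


Count by #men:
  1M,2W: C(6,1)×C(7,2)=126
  2M,1W: C(6,2)×C(7,1)=105
  3M,0W: C(6,3)×C(7,0)=20
Total = 251

251


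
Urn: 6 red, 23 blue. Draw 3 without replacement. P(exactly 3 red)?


Hypergeometric: C(6,3)×C(23,0)/C(29,3)
= 20×1/3654 = 10/1827

P(X=3) = 10/1827 ≈ 0.55%


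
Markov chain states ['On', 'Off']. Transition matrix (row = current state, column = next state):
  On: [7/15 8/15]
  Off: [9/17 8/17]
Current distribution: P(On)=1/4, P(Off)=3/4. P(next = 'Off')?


P(next=Off) = Σᵢ P(now=i)×P(i→Off)
= 1/4×8/15 + 3/4×8/17
= 2/15 + 6/17 = 124/255

P = 124/255 ≈ 0.4863


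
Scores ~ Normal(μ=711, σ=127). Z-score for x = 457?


z = (x - μ)/σ = (457 - 711)/127 = -2.0

z = -2.0


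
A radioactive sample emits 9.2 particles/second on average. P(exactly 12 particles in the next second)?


Poisson(λ=9.2): P(X=12) = e^(-λ)×λ^k/k!
= e^(-9.2) × 9.2^12 / 12!
≈ 0.0001010394018 × 367666387655 / 479001600 ≈ 0.077555

P(X=12) ≈ 0.077555 ≈ 7.76%


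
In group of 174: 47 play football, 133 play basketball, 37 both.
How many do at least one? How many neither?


|A∪B| = 47+133-37 = 143
Neither = 174-143 = 31

At least one: 143; Neither: 31


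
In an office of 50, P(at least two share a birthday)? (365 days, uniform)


P(all different) = Π(365-i)/365 for i=0..49
= 0.029626
P(match) = 1 - 0.029626 = 0.970374

P ≈ 0.9704 ≈ 97.04%


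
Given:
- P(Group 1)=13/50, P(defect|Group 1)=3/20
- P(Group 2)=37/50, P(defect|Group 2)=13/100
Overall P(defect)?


P(B) = Σ P(B|Aᵢ)×P(Aᵢ)
  3/20×13/50 = 39/1000
  13/100×37/50 = 481/5000
Sum = 169/1250

P(defect) = 169/1250 ≈ 13.52%


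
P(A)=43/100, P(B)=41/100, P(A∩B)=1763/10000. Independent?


P(A)×P(B) = 1763/10000
P(A∩B) = 1763/10000
Equal ✓ → Independent

Yes, independent


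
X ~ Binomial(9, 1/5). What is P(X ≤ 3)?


P(X ≤ 3) = Σ P(X=i) for i=0..3
P(X=0) = 262144/1953125
P(X=1) = 589824/1953125
P(X=2) = 589824/1953125
P(X=3) = 344064/1953125
Sum = 1785856/1953125

P(X ≤ 3) = 1785856/1953125 ≈ 91.44%


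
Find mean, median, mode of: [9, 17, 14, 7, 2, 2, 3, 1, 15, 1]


Sorted: [1, 1, 2, 2, 3, 7, 9, 14, 15, 17]
Mean = 71/10
Median = 5
Freq: {9: 1, 17: 1, 14: 1, 7: 1, 2: 2, 3: 1, 1: 2, 15: 1}
Mode: [1, 2]

Mean=71/10, Median=5, Mode=[1, 2]


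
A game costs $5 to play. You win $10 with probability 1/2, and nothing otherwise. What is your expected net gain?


E[gain] = (10-5)×1/2 + (-5)×1/2
= 5/2 - 5/2 = 0

Expected net gain = $0 ≈ $0.00


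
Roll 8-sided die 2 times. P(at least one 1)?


P(no 1)^2 = (7/8)^2 = 49/64
P(≥1) = 1 - 49/64 = 15/64

P = 15/64 ≈ 23.44%


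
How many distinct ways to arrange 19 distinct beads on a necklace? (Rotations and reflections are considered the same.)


Free circular arrangements: rotations and reflections both identified.
(n-1)!/2 = 18!/2 = 6402373705728000/2 = 3201186852864000

3201186852864000


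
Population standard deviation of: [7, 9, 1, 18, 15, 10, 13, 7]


Mean = 80/8 = 10
  (7-10)²=9
  (9-10)²=1
  (1-10)²=81
  (18-10)²=64
  (15-10)²=25
  (10-10)²=0
  (13-10)²=9
  (7-10)²=9
Σ(x-μ)² = 198
σ² = 198/8 = 99/4

σ = √(99/4) ≈ 4.9749


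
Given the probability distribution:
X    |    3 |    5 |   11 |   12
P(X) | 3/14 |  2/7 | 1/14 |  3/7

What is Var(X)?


E[X] = 8
E[X²] = 556/7
Var(X) = E[X²] - (E[X])² = 556/7 - 64 = 108/7

Var(X) = 108/7 ≈ 15.4286


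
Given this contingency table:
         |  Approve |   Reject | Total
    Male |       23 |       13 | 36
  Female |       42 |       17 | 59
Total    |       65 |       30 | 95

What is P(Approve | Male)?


P(Approve | Male) = 23/(23+13) = 23/36

P(Approve|Male) = 23/36 ≈ 63.89%


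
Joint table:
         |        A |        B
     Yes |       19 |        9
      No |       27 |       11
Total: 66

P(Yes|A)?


P(Yes|A) = 19/(19+27) = 19/46

P = 19/46 ≈ 41.30%


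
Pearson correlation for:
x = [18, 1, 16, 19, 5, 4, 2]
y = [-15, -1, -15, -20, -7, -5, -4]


n=7, Σx=65, Σy=-67, Σxy=-954, Σx²=987, Σy²=941
r = (7×(-954) - 65×(-67))/√((7×987 - 65²)(7×941 - (-67)²))
= -2323/√(2684×2098) = -2323/√5631032 ≈ -2323/2372.9796 ≈ -0.9789

r ≈ -0.9789


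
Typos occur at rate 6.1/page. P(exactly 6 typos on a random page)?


Poisson(λ=6.1): P(X=6) = e^(-λ)×λ^k/k!
= e^(-6.1) × 6.1^6 / 6!
≈ 0.002242867719 × 51520.374361 / 720 ≈ 0.160491

P(X=6) ≈ 0.160491 ≈ 16.05%


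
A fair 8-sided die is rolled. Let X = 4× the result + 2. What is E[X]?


E[die] = (1+8)/2 = 9/2
E[X] = 4×9/2 + 2 = 20

E[X] = 20


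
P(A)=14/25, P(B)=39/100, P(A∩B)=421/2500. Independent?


P(A)×P(B) = 273/1250
P(A∩B) = 421/2500
Not equal → NOT independent

No, not independent


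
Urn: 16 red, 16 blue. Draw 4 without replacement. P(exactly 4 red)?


Hypergeometric: C(16,4)×C(16,0)/C(32,4)
= 1820×1/35960 = 91/1798

P(X=4) = 91/1798 ≈ 5.06%


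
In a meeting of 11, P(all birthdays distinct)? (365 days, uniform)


P(all different) = Π(365-i)/365 for i=0..10
= (365/365)×(364/365)×...×(355/365)
= 0.858859

P ≈ 0.8589 ≈ 85.89%


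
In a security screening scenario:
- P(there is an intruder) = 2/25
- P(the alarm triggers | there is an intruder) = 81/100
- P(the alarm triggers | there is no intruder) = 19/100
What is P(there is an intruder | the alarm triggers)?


Using Bayes' theorem:
P(A|B) = P(B|A)·P(A) / P(B)

P(the alarm triggers) = 81/100 × 2/25 + 19/100 × 23/25
= 81/1250 + 437/2500 = 599/2500

P(there is an intruder|the alarm triggers) = (81/1250) / (599/2500) = 162/599

P(there is an intruder|the alarm triggers) = 162/599 ≈ 27.05%


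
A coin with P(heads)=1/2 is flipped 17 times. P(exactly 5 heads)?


Binomial: P(X=5) = C(17,5)×p^5×(1-p)^12
= 6188 × 1/32 × 1/4096 = 1547/32768

P(X=5) = 1547/32768 ≈ 4.72%


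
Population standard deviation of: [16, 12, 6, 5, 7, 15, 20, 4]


Mean = 85/8
  (16-85/8)²=1849/64
  (12-85/8)²=121/64
  (6-85/8)²=1369/64
  (5-85/8)²=2025/64
  (7-85/8)²=841/64
  (15-85/8)²=1225/64
  (20-85/8)²=5625/64
  (4-85/8)²=2809/64
Σ(x-μ)² = 1983/8
σ² = (1983/8)/8 = 1983/64

σ = √(1983/64) ≈ 5.5664


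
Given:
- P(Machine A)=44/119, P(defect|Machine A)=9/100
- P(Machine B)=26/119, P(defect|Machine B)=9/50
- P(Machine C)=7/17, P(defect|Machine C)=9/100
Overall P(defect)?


P(B) = Σ P(B|Aᵢ)×P(Aᵢ)
  9/100×44/119 = 99/2975
  9/50×26/119 = 117/2975
  9/100×7/17 = 63/1700
Sum = 261/2380

P(defect) = 261/2380 ≈ 10.97%


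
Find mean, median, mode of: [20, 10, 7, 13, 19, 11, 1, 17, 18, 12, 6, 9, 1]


Sorted: [1, 1, 6, 7, 9, 10, 11, 12, 13, 17, 18, 19, 20]
Mean = 144/13
Median = 11
Freq: {20: 1, 10: 1, 7: 1, 13: 1, 19: 1, 11: 1, 1: 2, 17: 1, 18: 1, 12: 1, 6: 1, 9: 1}
Mode: [1]

Mean=144/13, Median=11, Mode=1


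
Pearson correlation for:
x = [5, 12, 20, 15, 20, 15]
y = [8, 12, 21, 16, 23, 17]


n=6, Σx=87, Σy=97, Σxy=1559, Σx²=1419, Σy²=1723
r = (6×1559 - 87×97)/√((6×1419 - 87²)(6×1723 - 97²))
= 915/√(945×929) = 915/√877905 ≈ 915/936.9658 ≈ 0.9766

r ≈ 0.9766


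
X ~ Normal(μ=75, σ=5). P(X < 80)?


z = (80-75)/5 = 1.0
P(Z < 1.0) = 0.8413

P(X < 80) ≈ 0.8413


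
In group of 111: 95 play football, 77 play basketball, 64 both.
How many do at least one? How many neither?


|A∪B| = 95+77-64 = 108
Neither = 111-108 = 3

At least one: 108; Neither: 3


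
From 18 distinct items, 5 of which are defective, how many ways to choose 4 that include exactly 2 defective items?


Choose 2 of the 5 defective items and 2 of the other 13 items:
C(5,2)×C(13,2) = 10×78 = 780

780


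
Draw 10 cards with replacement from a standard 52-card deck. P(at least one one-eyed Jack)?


P(not a one-eyed Jack) = 50/52 = 25/26
P(none in 10 draws) = (25/26)^10 = 95367431640625/141167095653376
P(≥1 one-eyed Jack) = 1 - 95367431640625/141167095653376 = 45799664012751/141167095653376

P = 45799664012751/141167095653376 ≈ 32.44%


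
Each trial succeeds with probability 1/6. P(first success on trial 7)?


Geometric: P(X=7) = (1-p)^(k-1)×p = (5/6)^6×1/6 = 15625/279936

P(X=7) = 15625/279936 ≈ 5.58%


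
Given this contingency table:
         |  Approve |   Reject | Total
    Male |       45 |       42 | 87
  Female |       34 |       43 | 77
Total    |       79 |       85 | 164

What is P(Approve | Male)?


P(Approve | Male) = 45/(45+42) = 45/87 = 15/29

P(Approve|Male) = 15/29 ≈ 51.72%


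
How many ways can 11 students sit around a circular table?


Circular arrangements of 11 distinct objects: fix one position to break rotational symmetry.
(n-1)! = 10! = 3628800

3628800


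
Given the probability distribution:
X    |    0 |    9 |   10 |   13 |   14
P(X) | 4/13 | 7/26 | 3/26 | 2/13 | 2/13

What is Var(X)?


E[X] = 201/26
E[X²] = 179/2
Var(X) = E[X²] - (E[X])² = 179/2 - 40401/676 = 20101/676

Var(X) = 20101/676 ≈ 29.7352


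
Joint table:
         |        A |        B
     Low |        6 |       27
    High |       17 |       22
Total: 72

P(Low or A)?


P(Low∨A) = P(Low) + P(A) - P(Low∧A)
= (33 + 23 - 6)/72 = 50/72 = 25/36

P = 25/36 ≈ 69.44%


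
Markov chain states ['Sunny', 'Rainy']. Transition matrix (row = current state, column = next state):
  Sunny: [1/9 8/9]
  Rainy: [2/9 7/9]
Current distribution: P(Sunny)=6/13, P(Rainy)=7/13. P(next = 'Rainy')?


P(next=Rainy) = Σᵢ P(now=i)×P(i→Rainy)
= 6/13×8/9 + 7/13×7/9
= 16/39 + 49/117 = 97/117

P = 97/117 ≈ 0.8291


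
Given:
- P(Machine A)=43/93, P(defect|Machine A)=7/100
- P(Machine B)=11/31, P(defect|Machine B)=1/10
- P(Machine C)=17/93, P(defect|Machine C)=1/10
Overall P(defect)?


P(B) = Σ P(B|Aᵢ)×P(Aᵢ)
  7/100×43/93 = 301/9300
  1/10×11/31 = 11/310
  1/10×17/93 = 17/930
Sum = 267/3100

P(defect) = 267/3100 ≈ 8.61%


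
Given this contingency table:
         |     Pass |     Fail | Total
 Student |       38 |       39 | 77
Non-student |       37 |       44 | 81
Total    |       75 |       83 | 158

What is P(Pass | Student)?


P(Pass | Student) = 38/(38+39) = 38/77

P(Pass|Student) = 38/77 ≈ 49.35%


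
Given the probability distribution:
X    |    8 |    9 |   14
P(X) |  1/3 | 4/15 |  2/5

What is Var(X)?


E[X] = 32/3
E[X²] = 364/3
Var(X) = E[X²] - (E[X])² = 364/3 - 1024/9 = 68/9

Var(X) = 68/9 ≈ 7.5556


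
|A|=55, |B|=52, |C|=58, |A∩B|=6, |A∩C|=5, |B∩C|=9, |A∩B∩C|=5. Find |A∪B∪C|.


|A∪B∪C| = 55+52+58-6-5-9+5 = 150

|A∪B∪C| = 150


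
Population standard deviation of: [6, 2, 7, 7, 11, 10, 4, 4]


Mean = 51/8
  (6-51/8)²=9/64
  (2-51/8)²=1225/64
  (7-51/8)²=25/64
  (7-51/8)²=25/64
  (11-51/8)²=1369/64
  (10-51/8)²=841/64
  (4-51/8)²=361/64
  (4-51/8)²=361/64
Σ(x-μ)² = 527/8
σ² = (527/8)/8 = 527/64

σ = √(527/64) ≈ 2.8696


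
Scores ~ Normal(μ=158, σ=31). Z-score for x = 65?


z = (x - μ)/σ = (65 - 158)/31 = -3.0

z = -3.0


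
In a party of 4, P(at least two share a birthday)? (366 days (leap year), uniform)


P(all different) = Π(366-i)/366 for i=0..3
= 0.983689
P(match) = 1 - 0.983689 = 0.016311

P ≈ 0.0163 ≈ 1.63%


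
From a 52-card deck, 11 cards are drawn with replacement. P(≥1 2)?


P(not a 2) = 48/52 = 12/13
P(none in 11 draws) = (12/13)^11 = 743008370688/1792160394037
P(≥1 2) = 1 - 743008370688/1792160394037 = 1049152023349/1792160394037

P = 1049152023349/1792160394037 ≈ 58.54%


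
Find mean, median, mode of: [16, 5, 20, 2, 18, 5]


Sorted: [2, 5, 5, 16, 18, 20]
Mean = 66/6 = 11
Median = 21/2
Freq: {16: 1, 5: 2, 20: 1, 2: 1, 18: 1}
Mode: [5]

Mean=11, Median=21/2, Mode=5


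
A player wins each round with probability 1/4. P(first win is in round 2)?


Geometric: P(X=2) = (1-p)^(k-1)×p = (3/4)^1×1/4 = 3/16

P(X=2) = 3/16 ≈ 18.75%


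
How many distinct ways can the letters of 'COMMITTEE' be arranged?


Letters: 9, freq: {'C': 1, 'O': 1, 'M': 2, 'I': 1, 'T': 2, 'E': 2}
9!/(1!×1!×2!×1!×2!×2!) = 362880/8 = 45360

45360


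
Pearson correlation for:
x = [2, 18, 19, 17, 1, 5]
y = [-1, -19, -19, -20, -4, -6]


n=6, Σx=62, Σy=-69, Σxy=-1079, Σx²=1004, Σy²=1175
r = (6×(-1079) - 62×(-69))/√((6×1004 - 62²)(6×1175 - (-69)²))
= -2196/√(2180×2289) = -2196/√4990020 ≈ -2196/2233.8353 ≈ -0.9831

r ≈ -0.9831


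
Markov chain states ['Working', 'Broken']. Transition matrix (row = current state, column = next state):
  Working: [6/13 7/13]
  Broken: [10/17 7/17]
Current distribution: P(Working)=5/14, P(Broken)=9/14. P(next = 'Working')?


P(next=Working) = Σᵢ P(now=i)×P(i→Working)
= 5/14×6/13 + 9/14×10/17
= 15/91 + 45/119 = 120/221

P = 120/221 ≈ 0.5430


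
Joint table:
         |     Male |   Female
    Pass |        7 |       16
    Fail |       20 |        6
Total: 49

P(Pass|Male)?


P(Pass|Male) = 7/(7+20) = 7/27

P = 7/27 ≈ 25.93%


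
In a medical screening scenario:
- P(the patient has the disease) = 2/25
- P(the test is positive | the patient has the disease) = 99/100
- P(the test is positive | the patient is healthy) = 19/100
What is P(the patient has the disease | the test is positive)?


Using Bayes' theorem:
P(A|B) = P(B|A)·P(A) / P(B)

P(the test is positive) = 99/100 × 2/25 + 19/100 × 23/25
= 99/1250 + 437/2500 = 127/500

P(the patient has the disease|the test is positive) = (99/1250) / (127/500) = 198/635

P(the patient has the disease|the test is positive) = 198/635 ≈ 31.18%


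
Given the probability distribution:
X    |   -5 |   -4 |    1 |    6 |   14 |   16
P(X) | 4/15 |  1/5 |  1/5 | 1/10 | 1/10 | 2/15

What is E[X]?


E[X] = Σ x·P(X=x)
= (-5)×(4/15) + (-4)×(1/5) + (1)×(1/5) + (6)×(1/10) + (14)×(1/10) + (16)×(2/15)
= 11/5

E[X] = 11/5


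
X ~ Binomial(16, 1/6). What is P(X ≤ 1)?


P(X ≤ 1) = Σ P(X=i) for i=0..1
P(X=0) = 152587890625/2821109907456
P(X=1) = 30517578125/176319369216
Sum = 213623046875/940369969152

P(X ≤ 1) = 213623046875/940369969152 ≈ 22.72%


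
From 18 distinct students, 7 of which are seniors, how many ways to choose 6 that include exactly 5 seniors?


Choose 5 of the 7 seniors and 1 of the other 11 students:
C(7,5)×C(11,1) = 21×11 = 231

231


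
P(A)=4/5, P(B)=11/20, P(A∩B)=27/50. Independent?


P(A)×P(B) = 11/25
P(A∩B) = 27/50
Not equal → NOT independent

No, not independent


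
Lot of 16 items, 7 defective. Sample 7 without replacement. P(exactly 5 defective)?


Hypergeometric: C(7,5)×C(9,2)/C(16,7)
= 21×36/11440 = 189/2860

P(X=5) = 189/2860 ≈ 6.61%


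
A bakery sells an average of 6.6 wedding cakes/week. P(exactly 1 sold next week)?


Poisson(λ=6.6): P(X=1) = e^(-λ)×λ^k/k!
= e^(-6.6) × 6.6^1 / 1!
≈ 0.001360368038 × 6.6 / 1 ≈ 0.008978

P(X=1) ≈ 0.008978 ≈ 0.90%


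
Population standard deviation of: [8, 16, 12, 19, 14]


Mean = 69/5
  (8-69/5)²=841/25
  (16-69/5)²=121/25
  (12-69/5)²=81/25
  (19-69/5)²=676/25
  (14-69/5)²=1/25
Σ(x-μ)² = 344/5
σ² = (344/5)/5 = 344/25

σ = √(344/25) ≈ 3.7094


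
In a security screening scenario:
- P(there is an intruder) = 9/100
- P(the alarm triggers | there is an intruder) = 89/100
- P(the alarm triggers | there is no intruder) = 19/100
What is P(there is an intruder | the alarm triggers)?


Using Bayes' theorem:
P(A|B) = P(B|A)·P(A) / P(B)

P(the alarm triggers) = 89/100 × 9/100 + 19/100 × 91/100
= 801/10000 + 1729/10000 = 253/1000

P(there is an intruder|the alarm triggers) = (801/10000) / (253/1000) = 801/2530

P(there is an intruder|the alarm triggers) = 801/2530 ≈ 31.66%


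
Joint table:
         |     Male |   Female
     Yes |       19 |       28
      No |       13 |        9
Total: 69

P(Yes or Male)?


P(Yes∨Male) = P(Yes) + P(Male) - P(Yes∧Male)
= (47 + 32 - 19)/69 = 60/69 = 20/23

P = 20/23 ≈ 86.96%


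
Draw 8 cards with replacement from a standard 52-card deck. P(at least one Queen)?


P(not a Queen) = 48/52 = 12/13
P(none in 8 draws) = (12/13)^8 = 429981696/815730721
P(≥1 Queen) = 1 - 429981696/815730721 = 385749025/815730721

P = 385749025/815730721 ≈ 47.29%


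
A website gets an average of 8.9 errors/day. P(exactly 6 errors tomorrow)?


Poisson(λ=8.9): P(X=6) = e^(-λ)×λ^k/k!
= e^(-8.9) × 8.9^6 / 6!
≈ 0.0001363889265 × 496981.290961 / 720 ≈ 0.094143

P(X=6) ≈ 0.094143 ≈ 9.41%


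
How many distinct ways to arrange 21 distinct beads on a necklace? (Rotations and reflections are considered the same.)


Free circular arrangements: rotations and reflections both identified.
(n-1)!/2 = 20!/2 = 2432902008176640000/2 = 1216451004088320000

1216451004088320000


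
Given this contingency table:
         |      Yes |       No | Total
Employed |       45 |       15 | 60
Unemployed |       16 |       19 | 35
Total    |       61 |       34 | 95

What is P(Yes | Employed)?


P(Yes | Employed) = 45/(45+15) = 45/60 = 3/4

P(Yes|Employed) = 3/4 ≈ 75.00%


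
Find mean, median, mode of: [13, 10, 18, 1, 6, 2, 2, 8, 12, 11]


Sorted: [1, 2, 2, 6, 8, 10, 11, 12, 13, 18]
Mean = 83/10
Median = 9
Freq: {13: 1, 10: 1, 18: 1, 1: 1, 6: 1, 2: 2, 8: 1, 12: 1, 11: 1}
Mode: [2]

Mean=83/10, Median=9, Mode=2


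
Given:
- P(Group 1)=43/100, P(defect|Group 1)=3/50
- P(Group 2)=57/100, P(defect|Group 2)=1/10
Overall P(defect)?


P(B) = Σ P(B|Aᵢ)×P(Aᵢ)
  3/50×43/100 = 129/5000
  1/10×57/100 = 57/1000
Sum = 207/2500

P(defect) = 207/2500 ≈ 8.28%


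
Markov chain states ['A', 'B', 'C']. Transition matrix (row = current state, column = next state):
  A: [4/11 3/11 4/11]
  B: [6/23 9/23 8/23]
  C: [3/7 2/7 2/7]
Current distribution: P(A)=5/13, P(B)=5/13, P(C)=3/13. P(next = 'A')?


P(next=A) = Σᵢ P(now=i)×P(i→A)
= 5/13×4/11 + 5/13×6/23 + 3/13×3/7
= 20/143 + 30/299 + 9/91 = 7807/23023

P = 7807/23023 ≈ 0.3391


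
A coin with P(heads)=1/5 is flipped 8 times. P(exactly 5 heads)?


Binomial: P(X=5) = C(8,5)×p^5×(1-p)^3
= 56 × 1/3125 × 64/125 = 3584/390625

P(X=5) = 3584/390625 ≈ 0.92%


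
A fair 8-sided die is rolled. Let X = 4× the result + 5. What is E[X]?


E[die] = (1+8)/2 = 9/2
E[X] = 4×9/2 + 5 = 23

E[X] = 23


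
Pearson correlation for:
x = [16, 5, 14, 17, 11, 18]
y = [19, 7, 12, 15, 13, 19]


n=6, Σx=81, Σy=85, Σxy=1247, Σx²=1211, Σy²=1309
r = (6×1247 - 81×85)/√((6×1211 - 81²)(6×1309 - 85²))
= 597/√(705×629) = 597/√443445 ≈ 597/665.9167 ≈ 0.8965

r ≈ 0.8965


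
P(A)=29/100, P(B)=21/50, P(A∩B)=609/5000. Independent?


P(A)×P(B) = 609/5000
P(A∩B) = 609/5000
Equal ✓ → Independent

Yes, independent


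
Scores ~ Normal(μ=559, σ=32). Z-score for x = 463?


z = (x - μ)/σ = (463 - 559)/32 = -3.0

z = -3.0


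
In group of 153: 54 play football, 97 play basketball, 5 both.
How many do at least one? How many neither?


|A∪B| = 54+97-5 = 146
Neither = 153-146 = 7

At least one: 146; Neither: 7


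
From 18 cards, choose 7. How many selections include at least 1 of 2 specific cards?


Complement: C(18,7) - C(16,7) = 31824 - 11440 = 20384

20384


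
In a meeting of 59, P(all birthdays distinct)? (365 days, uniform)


P(all different) = Π(365-i)/365 for i=0..58
= (365/365)×(364/365)×...×(307/365)
= 0.007011

P ≈ 0.0070 ≈ 0.70%


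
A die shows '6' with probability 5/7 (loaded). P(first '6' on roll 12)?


Geometric: P(X=12) = (1-p)^(k-1)×p = (2/7)^11×5/7 = 10240/13841287201

P(X=12) = 10240/13841287201 ≈ 0.00%


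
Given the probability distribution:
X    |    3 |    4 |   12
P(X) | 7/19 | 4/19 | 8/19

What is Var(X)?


E[X] = 7
E[X²] = 1279/19
Var(X) = E[X²] - (E[X])² = 1279/19 - 49 = 348/19

Var(X) = 348/19 ≈ 18.3158


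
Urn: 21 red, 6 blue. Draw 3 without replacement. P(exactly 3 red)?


Hypergeometric: C(21,3)×C(6,0)/C(27,3)
= 1330×1/2925 = 266/585

P(X=3) = 266/585 ≈ 45.47%


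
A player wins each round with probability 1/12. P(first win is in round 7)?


Geometric: P(X=7) = (1-p)^(k-1)×p = (11/12)^6×1/12 = 1771561/35831808

P(X=7) = 1771561/35831808 ≈ 4.94%


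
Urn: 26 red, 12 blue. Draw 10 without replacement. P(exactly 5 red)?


Hypergeometric: C(26,5)×C(12,5)/C(38,10)
= 65780×792/472733756 = 1184040/10743949

P(X=5) = 1184040/10743949 ≈ 11.02%


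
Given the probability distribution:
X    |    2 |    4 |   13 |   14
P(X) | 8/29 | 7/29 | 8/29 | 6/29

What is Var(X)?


E[X] = 8
E[X²] = 2672/29
Var(X) = E[X²] - (E[X])² = 2672/29 - 64 = 816/29

Var(X) = 816/29 ≈ 28.1379


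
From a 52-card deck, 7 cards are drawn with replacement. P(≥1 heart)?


P(not a heart) = 39/52 = 3/4
P(none in 7 draws) = (3/4)^7 = 2187/16384
P(≥1 heart) = 1 - 2187/16384 = 14197/16384

P = 14197/16384 ≈ 86.65%


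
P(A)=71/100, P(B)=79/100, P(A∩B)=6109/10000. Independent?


P(A)×P(B) = 5609/10000
P(A∩B) = 6109/10000
Not equal → NOT independent

No, not independent


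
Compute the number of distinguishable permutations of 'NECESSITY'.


Letters: 9, freq: {'N': 1, 'E': 2, 'C': 1, 'S': 2, 'I': 1, 'T': 1, 'Y': 1}
9!/(1!×2!×1!×2!×1!×1!×1!) = 362880/4 = 90720

90720


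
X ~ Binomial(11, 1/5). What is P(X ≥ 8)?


P(X ≥ 8) = Σ P(X=i) for i=8..11
P(X=8) = 2112/9765625
P(X=9) = 176/9765625
P(X=10) = 44/48828125
P(X=11) = 1/48828125
Sum = 2297/9765625

P(X ≥ 8) = 2297/9765625 ≈ 0.02%


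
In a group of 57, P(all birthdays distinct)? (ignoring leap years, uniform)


P(all different) = Π(365-i)/365 for i=0..56
= (365/365)×(364/365)×...×(309/365)
= 0.009878

P ≈ 0.0099 ≈ 0.99%


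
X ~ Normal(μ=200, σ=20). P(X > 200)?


z = (200-200)/20 = 0.0
P(X > 200) = 1 - P(Z ≤ 0.0) = 1 - 0.5000 = 0.5000

P(X > 200) ≈ 0.5000


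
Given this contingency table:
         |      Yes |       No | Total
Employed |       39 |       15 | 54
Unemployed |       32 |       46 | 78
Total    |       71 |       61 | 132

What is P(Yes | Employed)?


P(Yes | Employed) = 39/(39+15) = 39/54 = 13/18

P(Yes|Employed) = 13/18 ≈ 72.22%


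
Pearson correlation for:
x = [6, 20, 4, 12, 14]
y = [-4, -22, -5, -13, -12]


n=5, Σx=56, Σy=-56, Σxy=-808, Σx²=792, Σy²=838
r = (5×(-808) - 56×(-56))/√((5×792 - 56²)(5×838 - (-56)²))
= -904/√(824×1054) = -904/√868496 ≈ -904/931.9313 ≈ -0.9700

r ≈ -0.9700


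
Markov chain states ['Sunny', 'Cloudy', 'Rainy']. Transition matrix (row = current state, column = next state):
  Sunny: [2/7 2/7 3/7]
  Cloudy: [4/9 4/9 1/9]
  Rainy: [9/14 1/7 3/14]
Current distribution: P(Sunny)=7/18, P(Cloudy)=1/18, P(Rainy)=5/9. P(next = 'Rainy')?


P(next=Rainy) = Σᵢ P(now=i)×P(i→Rainy)
= 7/18×3/7 + 1/18×1/9 + 5/9×3/14
= 1/6 + 1/162 + 5/42 = 331/1134

P = 331/1134 ≈ 0.2919


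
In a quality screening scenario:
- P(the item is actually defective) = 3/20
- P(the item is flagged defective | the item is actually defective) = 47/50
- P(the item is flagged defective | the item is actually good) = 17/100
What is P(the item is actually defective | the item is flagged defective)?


Using Bayes' theorem:
P(A|B) = P(B|A)·P(A) / P(B)

P(the item is flagged defective) = 47/50 × 3/20 + 17/100 × 17/20
= 141/1000 + 289/2000 = 571/2000

P(the item is actually defective|the item is flagged defective) = (141/1000) / (571/2000) = 282/571

P(the item is actually defective|the item is flagged defective) = 282/571 ≈ 49.39%


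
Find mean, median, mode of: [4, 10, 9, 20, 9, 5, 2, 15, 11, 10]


Sorted: [2, 4, 5, 9, 9, 10, 10, 11, 15, 20]
Mean = 95/10 = 19/2
Median = 19/2
Freq: {4: 1, 10: 2, 9: 2, 20: 1, 5: 1, 2: 1, 15: 1, 11: 1}
Mode: [9, 10]

Mean=19/2, Median=19/2, Mode=[9, 10]


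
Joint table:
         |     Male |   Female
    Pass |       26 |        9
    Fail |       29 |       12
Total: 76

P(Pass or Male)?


P(Pass∨Male) = P(Pass) + P(Male) - P(Pass∧Male)
= (35 + 55 - 26)/76 = 64/76 = 16/19

P = 16/19 ≈ 84.21%


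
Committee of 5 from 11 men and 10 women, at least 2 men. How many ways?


Count by #men:
  2M,3W: C(11,2)×C(10,3)=6600
  3M,2W: C(11,3)×C(10,2)=7425
  4M,1W: C(11,4)×C(10,1)=3300
  5M,0W: C(11,5)×C(10,0)=462
Total = 17787

17787


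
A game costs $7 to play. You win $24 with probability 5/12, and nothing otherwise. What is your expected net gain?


E[gain] = (24-7)×5/12 + (-7)×7/12
= 85/12 - 49/12 = 3

Expected net gain = $3 ≈ $3.00


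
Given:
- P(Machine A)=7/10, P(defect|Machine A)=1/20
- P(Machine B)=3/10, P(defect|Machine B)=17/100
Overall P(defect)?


P(B) = Σ P(B|Aᵢ)×P(Aᵢ)
  1/20×7/10 = 7/200
  17/100×3/10 = 51/1000
Sum = 43/500

P(defect) = 43/500 ≈ 8.60%


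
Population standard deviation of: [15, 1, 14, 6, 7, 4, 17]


Mean = 64/7
  (15-64/7)²=1681/49
  (1-64/7)²=3249/49
  (14-64/7)²=1156/49
  (6-64/7)²=484/49
  (7-64/7)²=225/49
  (4-64/7)²=1296/49
  (17-64/7)²=3025/49
Σ(x-μ)² = 1588/7
σ² = (1588/7)/7 = 1588/49

σ = √(1588/49) ≈ 5.6928


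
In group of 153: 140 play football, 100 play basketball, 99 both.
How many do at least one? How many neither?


|A∪B| = 140+100-99 = 141
Neither = 153-141 = 12

At least one: 141; Neither: 12


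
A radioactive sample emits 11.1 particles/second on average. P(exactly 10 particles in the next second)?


Poisson(λ=11.1): P(X=10) = e^(-λ)×λ^k/k!
= e^(-11.1) × 11.1^10 / 10!
≈ 1.511232382e-05 × 28394209860.7 / 3628800 ≈ 0.118249

P(X=10) ≈ 0.118249 ≈ 11.82%


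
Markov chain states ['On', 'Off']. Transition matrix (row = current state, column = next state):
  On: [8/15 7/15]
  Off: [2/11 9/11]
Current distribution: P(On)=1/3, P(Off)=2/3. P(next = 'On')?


P(next=On) = Σᵢ P(now=i)×P(i→On)
= 1/3×8/15 + 2/3×2/11
= 8/45 + 4/33 = 148/495

P = 148/495 ≈ 0.2990


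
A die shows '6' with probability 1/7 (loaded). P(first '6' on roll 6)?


Geometric: P(X=6) = (1-p)^(k-1)×p = (6/7)^5×1/7 = 7776/117649

P(X=6) = 7776/117649 ≈ 6.61%


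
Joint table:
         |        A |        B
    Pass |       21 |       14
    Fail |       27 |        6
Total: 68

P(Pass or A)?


P(Pass∨A) = P(Pass) + P(A) - P(Pass∧A)
= (35 + 48 - 21)/68 = 62/68 = 31/34

P = 31/34 ≈ 91.18%


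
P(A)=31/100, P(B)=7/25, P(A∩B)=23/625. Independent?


P(A)×P(B) = 217/2500
P(A∩B) = 23/625
Not equal → NOT independent

No, not independent


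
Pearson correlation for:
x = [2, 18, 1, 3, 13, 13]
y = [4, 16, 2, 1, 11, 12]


n=6, Σx=50, Σy=46, Σxy=600, Σx²=676, Σy²=542
r = (6×600 - 50×46)/√((6×676 - 50²)(6×542 - 46²))
= 1300/√(1556×1136) = 1300/√1767616 ≈ 1300/1329.5172 ≈ 0.9778

r ≈ 0.9778


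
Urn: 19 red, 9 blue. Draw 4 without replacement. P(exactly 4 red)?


Hypergeometric: C(19,4)×C(9,0)/C(28,4)
= 3876×1/20475 = 1292/6825

P(X=4) = 1292/6825 ≈ 18.93%


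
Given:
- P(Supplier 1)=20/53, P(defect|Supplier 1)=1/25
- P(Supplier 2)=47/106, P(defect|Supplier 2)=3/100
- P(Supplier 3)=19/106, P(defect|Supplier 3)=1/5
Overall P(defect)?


P(B) = Σ P(B|Aᵢ)×P(Aᵢ)
  1/25×20/53 = 4/265
  3/100×47/106 = 141/10600
  1/5×19/106 = 19/530
Sum = 681/10600

P(defect) = 681/10600 ≈ 6.42%


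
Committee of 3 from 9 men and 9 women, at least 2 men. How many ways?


Count by #men:
  2M,1W: C(9,2)×C(9,1)=324
  3M,0W: C(9,3)×C(9,0)=84
Total = 408

408


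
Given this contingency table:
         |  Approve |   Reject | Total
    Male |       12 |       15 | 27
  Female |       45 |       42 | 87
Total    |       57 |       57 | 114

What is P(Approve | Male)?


P(Approve | Male) = 12/(12+15) = 12/27 = 4/9

P(Approve|Male) = 4/9 ≈ 44.44%


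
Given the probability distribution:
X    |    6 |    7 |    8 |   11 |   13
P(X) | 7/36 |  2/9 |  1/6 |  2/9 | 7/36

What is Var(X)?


E[X] = 325/36
E[X²] = 3179/36
Var(X) = E[X²] - (E[X])² = 3179/36 - 105625/1296 = 8819/1296

Var(X) = 8819/1296 ≈ 6.8048


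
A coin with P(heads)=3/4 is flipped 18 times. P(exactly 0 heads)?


Binomial: P(X=0) = C(18,0)×p^0×(1-p)^18
= 1 × 1 × 1/68719476736 = 1/68719476736

P(X=0) = 1/68719476736 ≈ 0.00%


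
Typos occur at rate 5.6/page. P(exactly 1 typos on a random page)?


Poisson(λ=5.6): P(X=1) = e^(-λ)×λ^k/k!
= e^(-5.6) × 5.6^1 / 1!
≈ 0.003697863716 × 5.6 / 1 ≈ 0.020708

P(X=1) ≈ 0.020708 ≈ 2.07%


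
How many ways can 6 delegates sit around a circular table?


Circular arrangements of 6 distinct objects: fix one position to break rotational symmetry.
(n-1)! = 5! = 120

120


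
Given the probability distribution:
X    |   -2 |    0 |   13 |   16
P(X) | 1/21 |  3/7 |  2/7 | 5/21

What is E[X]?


E[X] = Σ x·P(X=x)
= (-2)×(1/21) + (0)×(3/7) + (13)×(2/7) + (16)×(5/21)
= 52/7

E[X] = 52/7


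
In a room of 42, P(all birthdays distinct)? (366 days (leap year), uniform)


P(all different) = Π(366-i)/366 for i=0..41
= (366/366)×(365/366)×...×(325/366)
= 0.086572

P ≈ 0.0866 ≈ 8.66%


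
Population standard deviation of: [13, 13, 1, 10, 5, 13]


Mean = 55/6
  (13-55/6)²=529/36
  (13-55/6)²=529/36
  (1-55/6)²=2401/36
  (10-55/6)²=25/36
  (5-55/6)²=625/36
  (13-55/6)²=529/36
Σ(x-μ)² = 773/6
σ² = (773/6)/6 = 773/36

σ = √(773/36) ≈ 4.6338


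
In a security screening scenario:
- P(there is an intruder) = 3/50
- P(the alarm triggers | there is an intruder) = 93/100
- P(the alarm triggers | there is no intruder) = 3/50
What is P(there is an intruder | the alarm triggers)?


Using Bayes' theorem:
P(A|B) = P(B|A)·P(A) / P(B)

P(the alarm triggers) = 93/100 × 3/50 + 3/50 × 47/50
= 279/5000 + 141/2500 = 561/5000

P(there is an intruder|the alarm triggers) = (279/5000) / (561/5000) = 93/187

P(there is an intruder|the alarm triggers) = 93/187 ≈ 49.73%


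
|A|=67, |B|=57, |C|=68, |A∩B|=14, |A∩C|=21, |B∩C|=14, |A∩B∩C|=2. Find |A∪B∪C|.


|A∪B∪C| = 67+57+68-14-21-14+2 = 145

|A∪B∪C| = 145


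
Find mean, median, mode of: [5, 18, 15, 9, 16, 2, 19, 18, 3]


Sorted: [2, 3, 5, 9, 15, 16, 18, 18, 19]
Mean = 105/9 = 35/3
Median = 15
Freq: {5: 1, 18: 2, 15: 1, 9: 1, 16: 1, 2: 1, 19: 1, 3: 1}
Mode: [18]

Mean=35/3, Median=15, Mode=18


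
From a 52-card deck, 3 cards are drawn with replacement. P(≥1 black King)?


P(not a black King) = 50/52 = 25/26
P(none in 3 draws) = (25/26)^3 = 15625/17576
P(≥1 black King) = 1 - 15625/17576 = 1951/17576

P = 1951/17576 ≈ 11.10%


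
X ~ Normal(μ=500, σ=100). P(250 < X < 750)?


z₁=(250-500)/100=-2.5, z₂=(750-500)/100=2.5
P = Φ(2.5) - Φ(-2.5) = 0.993790 - 0.006210 = 0.987580 ≈ 0.9876

P(250 < X < 750) ≈ 0.9876


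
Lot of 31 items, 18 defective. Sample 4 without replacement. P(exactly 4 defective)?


Hypergeometric: C(18,4)×C(13,0)/C(31,4)
= 3060×1/31465 = 612/6293

P(X=4) = 612/6293 ≈ 9.73%


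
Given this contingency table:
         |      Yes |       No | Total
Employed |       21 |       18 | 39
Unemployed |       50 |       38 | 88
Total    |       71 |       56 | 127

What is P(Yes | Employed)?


P(Yes | Employed) = 21/(21+18) = 21/39 = 7/13

P(Yes|Employed) = 7/13 ≈ 53.85%


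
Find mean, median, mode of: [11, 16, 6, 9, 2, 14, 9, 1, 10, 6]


Sorted: [1, 2, 6, 6, 9, 9, 10, 11, 14, 16]
Mean = 84/10 = 42/5
Median = 9
Freq: {11: 1, 16: 1, 6: 2, 9: 2, 2: 1, 14: 1, 1: 1, 10: 1}
Mode: [6, 9]

Mean=42/5, Median=9, Mode=[6, 9]


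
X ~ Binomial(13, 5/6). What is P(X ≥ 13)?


P(X ≥ 13) = Σ P(X=i) for i=13..13
P(X=13) = 1220703125/13060694016
Sum = 1220703125/13060694016

P(X ≥ 13) = 1220703125/13060694016 ≈ 9.35%


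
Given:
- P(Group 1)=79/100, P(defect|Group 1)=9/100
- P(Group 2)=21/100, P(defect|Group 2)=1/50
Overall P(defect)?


P(B) = Σ P(B|Aᵢ)×P(Aᵢ)
  9/100×79/100 = 711/10000
  1/50×21/100 = 21/5000
Sum = 753/10000

P(defect) = 753/10000 ≈ 7.53%


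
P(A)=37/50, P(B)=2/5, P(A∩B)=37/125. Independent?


P(A)×P(B) = 37/125
P(A∩B) = 37/125
Equal ✓ → Independent

Yes, independent


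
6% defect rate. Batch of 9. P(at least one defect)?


P(all good) = (47/50)^9 = 1119130473102767/1953125000000000
P(≥1 defect) = 833994526897233/1953125000000000

P = 833994526897233/1953125000000000 ≈ 42.70%


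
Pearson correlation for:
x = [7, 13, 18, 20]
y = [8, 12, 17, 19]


n=4, Σx=58, Σy=56, Σxy=898, Σx²=942, Σy²=858
r = (4×898 - 58×56)/√((4×942 - 58²)(4×858 - 56²))
= 344/√(404×296) = 344/√119584 ≈ 344/345.8092 ≈ 0.9948

r ≈ 0.9948


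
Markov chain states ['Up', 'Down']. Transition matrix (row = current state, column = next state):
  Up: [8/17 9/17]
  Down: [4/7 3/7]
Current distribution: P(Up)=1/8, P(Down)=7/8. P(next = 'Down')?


P(next=Down) = Σᵢ P(now=i)×P(i→Down)
= 1/8×9/17 + 7/8×3/7
= 9/136 + 3/8 = 15/34

P = 15/34 ≈ 0.4412


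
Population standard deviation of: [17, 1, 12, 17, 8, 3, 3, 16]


Mean = 77/8
  (17-77/8)²=3481/64
  (1-77/8)²=4761/64
  (12-77/8)²=361/64
  (17-77/8)²=3481/64
  (8-77/8)²=169/64
  (3-77/8)²=2809/64
  (3-77/8)²=2809/64
  (16-77/8)²=2601/64
Σ(x-μ)² = 2559/8
σ² = (2559/8)/8 = 2559/64

σ = √(2559/64) ≈ 6.3233


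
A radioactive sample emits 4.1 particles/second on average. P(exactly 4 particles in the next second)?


Poisson(λ=4.1): P(X=4) = e^(-λ)×λ^k/k!
= e^(-4.1) × 4.1^4 / 4!
≈ 0.0165726754 × 282.5761 / 24 ≈ 0.195127

P(X=4) ≈ 0.195127 ≈ 19.51%


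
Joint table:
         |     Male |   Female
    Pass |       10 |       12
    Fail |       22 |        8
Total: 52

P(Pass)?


P(Pass) = (10+12)/52 = 22/52 = 11/26

P(Pass) = 11/26 ≈ 42.31%


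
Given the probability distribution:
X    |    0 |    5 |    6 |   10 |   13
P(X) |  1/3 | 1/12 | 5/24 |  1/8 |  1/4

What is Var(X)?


E[X] = 37/6
E[X²] = 193/3
Var(X) = E[X²] - (E[X])² = 193/3 - 1369/36 = 947/36

Var(X) = 947/36 ≈ 26.3056


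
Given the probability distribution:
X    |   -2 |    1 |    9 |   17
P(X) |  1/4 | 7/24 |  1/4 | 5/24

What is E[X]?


E[X] = Σ x·P(X=x)
= (-2)×(1/4) + (1)×(7/24) + (9)×(1/4) + (17)×(5/24)
= 67/12

E[X] = 67/12


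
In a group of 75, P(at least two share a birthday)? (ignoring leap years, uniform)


P(all different) = Π(365-i)/365 for i=0..74
= 0.000280
P(match) = 1 - 0.000280 = 0.999720

P ≈ 0.9997 ≈ 99.97%


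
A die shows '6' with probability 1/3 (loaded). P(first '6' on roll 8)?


Geometric: P(X=8) = (1-p)^(k-1)×p = (2/3)^7×1/3 = 128/6561

P(X=8) = 128/6561 ≈ 1.95%


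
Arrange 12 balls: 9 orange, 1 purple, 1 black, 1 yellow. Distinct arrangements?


12!/(9!×1!×1!×1!) = 1320

1320


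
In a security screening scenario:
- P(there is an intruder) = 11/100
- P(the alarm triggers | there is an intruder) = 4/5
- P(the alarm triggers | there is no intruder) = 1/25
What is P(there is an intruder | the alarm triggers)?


Using Bayes' theorem:
P(A|B) = P(B|A)·P(A) / P(B)

P(the alarm triggers) = 4/5 × 11/100 + 1/25 × 89/100
= 11/125 + 89/2500 = 309/2500

P(there is an intruder|the alarm triggers) = (11/125) / (309/2500) = 220/309

P(there is an intruder|the alarm triggers) = 220/309 ≈ 71.20%


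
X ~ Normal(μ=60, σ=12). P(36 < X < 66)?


z₁=(36-60)/12=-2.0, z₂=(66-60)/12=0.5
P = Φ(0.5) - Φ(-2.0) = 0.691462 - 0.022750 = 0.668712 ≈ 0.6687

P(36 < X < 66) ≈ 0.6687


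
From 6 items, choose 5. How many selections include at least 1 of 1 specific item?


Complement: C(6,5) - C(5,5) = 6 - 1 = 5

5


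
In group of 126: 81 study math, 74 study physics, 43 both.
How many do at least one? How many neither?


|A∪B| = 81+74-43 = 112
Neither = 126-112 = 14

At least one: 112; Neither: 14


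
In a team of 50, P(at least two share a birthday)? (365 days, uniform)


P(all different) = Π(365-i)/365 for i=0..49
= 0.029626
P(match) = 1 - 0.029626 = 0.970374

P ≈ 0.9704 ≈ 97.04%


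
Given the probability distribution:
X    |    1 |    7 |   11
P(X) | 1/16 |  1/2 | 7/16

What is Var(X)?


E[X] = 67/8
E[X²] = 155/2
Var(X) = E[X²] - (E[X])² = 155/2 - 4489/64 = 471/64

Var(X) = 471/64 ≈ 7.3594


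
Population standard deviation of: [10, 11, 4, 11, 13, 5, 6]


Mean = 60/7
  (10-60/7)²=100/49
  (11-60/7)²=289/49
  (4-60/7)²=1024/49
  (11-60/7)²=289/49
  (13-60/7)²=961/49
  (5-60/7)²=625/49
  (6-60/7)²=324/49
Σ(x-μ)² = 516/7
σ² = (516/7)/7 = 516/49

σ = √(516/49) ≈ 3.2451


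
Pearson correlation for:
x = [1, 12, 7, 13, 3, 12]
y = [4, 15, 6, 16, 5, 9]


n=6, Σx=48, Σy=55, Σxy=557, Σx²=516, Σy²=639
r = (6×557 - 48×55)/√((6×516 - 48²)(6×639 - 55²))
= 702/√(792×809) = 702/√640728 ≈ 702/800.4549 ≈ 0.8770

r ≈ 0.8770
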